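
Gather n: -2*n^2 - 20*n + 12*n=-2*n^2 - 8*n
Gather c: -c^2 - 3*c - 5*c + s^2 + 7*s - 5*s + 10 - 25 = -c^2 - 8*c + s^2 + 2*s - 15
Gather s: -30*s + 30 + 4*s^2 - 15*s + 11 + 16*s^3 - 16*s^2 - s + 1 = 16*s^3 - 12*s^2 - 46*s + 42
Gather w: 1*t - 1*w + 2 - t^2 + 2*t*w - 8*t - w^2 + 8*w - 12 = -t^2 - 7*t - w^2 + w*(2*t + 7) - 10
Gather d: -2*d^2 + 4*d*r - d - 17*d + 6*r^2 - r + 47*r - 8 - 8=-2*d^2 + d*(4*r - 18) + 6*r^2 + 46*r - 16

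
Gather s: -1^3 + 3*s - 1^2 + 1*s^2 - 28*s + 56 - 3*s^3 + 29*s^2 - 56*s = -3*s^3 + 30*s^2 - 81*s + 54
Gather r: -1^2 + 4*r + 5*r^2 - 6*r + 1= 5*r^2 - 2*r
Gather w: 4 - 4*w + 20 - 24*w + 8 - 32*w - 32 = -60*w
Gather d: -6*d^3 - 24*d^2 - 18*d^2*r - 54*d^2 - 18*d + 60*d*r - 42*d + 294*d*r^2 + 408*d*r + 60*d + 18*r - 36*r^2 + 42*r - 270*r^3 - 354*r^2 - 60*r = -6*d^3 + d^2*(-18*r - 78) + d*(294*r^2 + 468*r) - 270*r^3 - 390*r^2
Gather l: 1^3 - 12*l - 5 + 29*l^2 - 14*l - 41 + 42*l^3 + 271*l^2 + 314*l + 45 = 42*l^3 + 300*l^2 + 288*l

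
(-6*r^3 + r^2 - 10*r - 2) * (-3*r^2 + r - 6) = 18*r^5 - 9*r^4 + 67*r^3 - 10*r^2 + 58*r + 12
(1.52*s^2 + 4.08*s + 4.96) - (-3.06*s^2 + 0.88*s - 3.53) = 4.58*s^2 + 3.2*s + 8.49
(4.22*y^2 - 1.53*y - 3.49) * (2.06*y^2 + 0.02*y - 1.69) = 8.6932*y^4 - 3.0674*y^3 - 14.3518*y^2 + 2.5159*y + 5.8981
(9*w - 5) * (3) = 27*w - 15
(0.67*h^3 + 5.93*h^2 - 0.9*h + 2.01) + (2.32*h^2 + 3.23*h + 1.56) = 0.67*h^3 + 8.25*h^2 + 2.33*h + 3.57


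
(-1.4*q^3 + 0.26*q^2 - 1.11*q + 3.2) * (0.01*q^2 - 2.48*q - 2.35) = -0.014*q^5 + 3.4746*q^4 + 2.6341*q^3 + 2.1738*q^2 - 5.3275*q - 7.52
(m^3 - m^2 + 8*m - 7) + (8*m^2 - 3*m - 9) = m^3 + 7*m^2 + 5*m - 16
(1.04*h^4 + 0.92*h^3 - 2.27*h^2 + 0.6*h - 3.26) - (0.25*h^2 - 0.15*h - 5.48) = 1.04*h^4 + 0.92*h^3 - 2.52*h^2 + 0.75*h + 2.22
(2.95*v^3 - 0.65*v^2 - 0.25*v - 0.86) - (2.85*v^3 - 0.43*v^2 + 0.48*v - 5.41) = 0.1*v^3 - 0.22*v^2 - 0.73*v + 4.55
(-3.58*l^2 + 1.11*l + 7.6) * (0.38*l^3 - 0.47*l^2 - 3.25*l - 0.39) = -1.3604*l^5 + 2.1044*l^4 + 14.0013*l^3 - 5.7833*l^2 - 25.1329*l - 2.964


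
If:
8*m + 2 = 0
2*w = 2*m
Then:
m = -1/4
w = -1/4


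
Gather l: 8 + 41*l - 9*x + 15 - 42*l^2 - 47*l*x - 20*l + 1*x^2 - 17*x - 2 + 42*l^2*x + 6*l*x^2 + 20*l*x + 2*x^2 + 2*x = l^2*(42*x - 42) + l*(6*x^2 - 27*x + 21) + 3*x^2 - 24*x + 21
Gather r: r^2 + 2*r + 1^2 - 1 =r^2 + 2*r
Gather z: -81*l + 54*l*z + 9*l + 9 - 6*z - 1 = -72*l + z*(54*l - 6) + 8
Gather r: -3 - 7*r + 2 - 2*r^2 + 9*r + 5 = -2*r^2 + 2*r + 4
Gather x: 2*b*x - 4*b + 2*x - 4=-4*b + x*(2*b + 2) - 4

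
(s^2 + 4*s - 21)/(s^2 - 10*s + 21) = (s + 7)/(s - 7)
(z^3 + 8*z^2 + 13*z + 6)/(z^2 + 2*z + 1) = z + 6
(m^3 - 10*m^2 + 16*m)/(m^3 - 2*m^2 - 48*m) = (m - 2)/(m + 6)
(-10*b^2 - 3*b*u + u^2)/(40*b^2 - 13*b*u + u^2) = (2*b + u)/(-8*b + u)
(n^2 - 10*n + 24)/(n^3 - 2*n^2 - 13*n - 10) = (-n^2 + 10*n - 24)/(-n^3 + 2*n^2 + 13*n + 10)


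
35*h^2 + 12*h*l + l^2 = (5*h + l)*(7*h + l)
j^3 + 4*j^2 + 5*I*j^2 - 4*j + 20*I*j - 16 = (j + 4)*(j + I)*(j + 4*I)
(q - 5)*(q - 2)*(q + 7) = q^3 - 39*q + 70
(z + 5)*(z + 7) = z^2 + 12*z + 35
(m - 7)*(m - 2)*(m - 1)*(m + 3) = m^4 - 7*m^3 - 7*m^2 + 55*m - 42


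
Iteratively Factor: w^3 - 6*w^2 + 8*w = (w)*(w^2 - 6*w + 8) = w*(w - 4)*(w - 2)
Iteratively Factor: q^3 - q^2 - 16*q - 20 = (q - 5)*(q^2 + 4*q + 4) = (q - 5)*(q + 2)*(q + 2)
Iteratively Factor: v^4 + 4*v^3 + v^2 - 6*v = (v + 3)*(v^3 + v^2 - 2*v) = v*(v + 3)*(v^2 + v - 2) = v*(v + 2)*(v + 3)*(v - 1)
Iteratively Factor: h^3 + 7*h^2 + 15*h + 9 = (h + 3)*(h^2 + 4*h + 3) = (h + 1)*(h + 3)*(h + 3)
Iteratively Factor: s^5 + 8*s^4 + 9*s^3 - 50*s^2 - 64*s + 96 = (s + 3)*(s^4 + 5*s^3 - 6*s^2 - 32*s + 32) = (s - 2)*(s + 3)*(s^3 + 7*s^2 + 8*s - 16) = (s - 2)*(s - 1)*(s + 3)*(s^2 + 8*s + 16) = (s - 2)*(s - 1)*(s + 3)*(s + 4)*(s + 4)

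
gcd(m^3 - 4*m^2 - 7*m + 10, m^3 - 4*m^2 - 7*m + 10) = m^3 - 4*m^2 - 7*m + 10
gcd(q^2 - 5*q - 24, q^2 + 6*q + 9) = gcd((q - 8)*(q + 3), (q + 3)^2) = q + 3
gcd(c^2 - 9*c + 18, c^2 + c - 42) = c - 6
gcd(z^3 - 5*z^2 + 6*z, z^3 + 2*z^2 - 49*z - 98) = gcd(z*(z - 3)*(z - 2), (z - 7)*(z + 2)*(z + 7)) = 1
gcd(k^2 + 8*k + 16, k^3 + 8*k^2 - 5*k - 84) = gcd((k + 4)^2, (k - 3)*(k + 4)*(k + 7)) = k + 4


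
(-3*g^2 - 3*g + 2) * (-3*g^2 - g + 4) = 9*g^4 + 12*g^3 - 15*g^2 - 14*g + 8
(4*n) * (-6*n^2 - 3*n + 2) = -24*n^3 - 12*n^2 + 8*n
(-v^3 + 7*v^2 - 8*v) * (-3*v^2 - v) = 3*v^5 - 20*v^4 + 17*v^3 + 8*v^2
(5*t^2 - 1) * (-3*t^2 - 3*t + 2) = -15*t^4 - 15*t^3 + 13*t^2 + 3*t - 2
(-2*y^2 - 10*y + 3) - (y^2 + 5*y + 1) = -3*y^2 - 15*y + 2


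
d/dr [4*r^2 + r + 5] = 8*r + 1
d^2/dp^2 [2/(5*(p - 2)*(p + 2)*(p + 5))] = 4*(6*p^4 + 40*p^3 + 63*p^2 + 116)/(5*(p^9 + 15*p^8 + 63*p^7 - 55*p^6 - 852*p^5 - 780*p^4 + 3536*p^3 + 5040*p^2 - 4800*p - 8000))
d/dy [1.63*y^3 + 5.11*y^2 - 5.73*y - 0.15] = 4.89*y^2 + 10.22*y - 5.73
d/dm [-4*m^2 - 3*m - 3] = -8*m - 3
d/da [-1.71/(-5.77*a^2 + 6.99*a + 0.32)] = (11.9529 - 19.7334*a)/(-5.77*a^2 + 6.99*a + 0.32)^2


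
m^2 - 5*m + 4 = (m - 4)*(m - 1)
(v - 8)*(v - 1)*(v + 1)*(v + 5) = v^4 - 3*v^3 - 41*v^2 + 3*v + 40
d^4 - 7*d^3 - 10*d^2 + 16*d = d*(d - 8)*(d - 1)*(d + 2)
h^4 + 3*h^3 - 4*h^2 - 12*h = h*(h - 2)*(h + 2)*(h + 3)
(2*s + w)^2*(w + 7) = 4*s^2*w + 28*s^2 + 4*s*w^2 + 28*s*w + w^3 + 7*w^2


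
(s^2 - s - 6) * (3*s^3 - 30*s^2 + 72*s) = 3*s^5 - 33*s^4 + 84*s^3 + 108*s^2 - 432*s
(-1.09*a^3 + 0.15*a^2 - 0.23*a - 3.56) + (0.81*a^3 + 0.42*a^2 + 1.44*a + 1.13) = -0.28*a^3 + 0.57*a^2 + 1.21*a - 2.43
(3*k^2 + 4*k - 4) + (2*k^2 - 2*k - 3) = 5*k^2 + 2*k - 7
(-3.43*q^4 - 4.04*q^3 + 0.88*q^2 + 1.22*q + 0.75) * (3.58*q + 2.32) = -12.2794*q^5 - 22.4208*q^4 - 6.2224*q^3 + 6.4092*q^2 + 5.5154*q + 1.74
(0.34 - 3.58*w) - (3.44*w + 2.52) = -7.02*w - 2.18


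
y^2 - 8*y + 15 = (y - 5)*(y - 3)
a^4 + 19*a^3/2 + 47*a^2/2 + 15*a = a*(a + 1)*(a + 5/2)*(a + 6)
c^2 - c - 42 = (c - 7)*(c + 6)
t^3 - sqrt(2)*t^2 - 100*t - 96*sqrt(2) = (t - 8*sqrt(2))*(t + sqrt(2))*(t + 6*sqrt(2))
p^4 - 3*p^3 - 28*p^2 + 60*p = p*(p - 6)*(p - 2)*(p + 5)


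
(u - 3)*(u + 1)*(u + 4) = u^3 + 2*u^2 - 11*u - 12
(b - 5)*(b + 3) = b^2 - 2*b - 15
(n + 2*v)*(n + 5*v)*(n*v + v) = n^3*v + 7*n^2*v^2 + n^2*v + 10*n*v^3 + 7*n*v^2 + 10*v^3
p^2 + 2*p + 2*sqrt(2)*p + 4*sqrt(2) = (p + 2)*(p + 2*sqrt(2))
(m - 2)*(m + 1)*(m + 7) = m^3 + 6*m^2 - 9*m - 14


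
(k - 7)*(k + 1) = k^2 - 6*k - 7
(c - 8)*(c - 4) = c^2 - 12*c + 32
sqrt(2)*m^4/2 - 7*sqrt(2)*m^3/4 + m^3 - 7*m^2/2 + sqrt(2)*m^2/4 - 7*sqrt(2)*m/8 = m*(m - 7/2)*(m + sqrt(2)/2)*(sqrt(2)*m/2 + 1/2)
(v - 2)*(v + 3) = v^2 + v - 6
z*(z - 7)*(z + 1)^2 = z^4 - 5*z^3 - 13*z^2 - 7*z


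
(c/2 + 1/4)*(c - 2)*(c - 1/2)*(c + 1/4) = c^4/2 - 7*c^3/8 - 3*c^2/8 + 7*c/32 + 1/16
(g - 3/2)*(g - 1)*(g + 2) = g^3 - g^2/2 - 7*g/2 + 3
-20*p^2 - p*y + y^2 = (-5*p + y)*(4*p + y)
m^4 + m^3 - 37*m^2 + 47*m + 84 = (m - 4)*(m - 3)*(m + 1)*(m + 7)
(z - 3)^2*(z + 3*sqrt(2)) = z^3 - 6*z^2 + 3*sqrt(2)*z^2 - 18*sqrt(2)*z + 9*z + 27*sqrt(2)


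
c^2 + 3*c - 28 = (c - 4)*(c + 7)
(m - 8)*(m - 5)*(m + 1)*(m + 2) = m^4 - 10*m^3 + 3*m^2 + 94*m + 80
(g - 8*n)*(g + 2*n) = g^2 - 6*g*n - 16*n^2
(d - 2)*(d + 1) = d^2 - d - 2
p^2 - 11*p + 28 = (p - 7)*(p - 4)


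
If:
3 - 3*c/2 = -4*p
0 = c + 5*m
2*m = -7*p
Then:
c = 210/89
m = -42/89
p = 12/89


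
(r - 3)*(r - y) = r^2 - r*y - 3*r + 3*y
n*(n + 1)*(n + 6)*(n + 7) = n^4 + 14*n^3 + 55*n^2 + 42*n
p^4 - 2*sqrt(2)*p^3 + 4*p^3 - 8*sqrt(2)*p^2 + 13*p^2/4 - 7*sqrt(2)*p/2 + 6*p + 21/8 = (p + 1/2)*(p + 7/2)*(p - 3*sqrt(2)/2)*(p - sqrt(2)/2)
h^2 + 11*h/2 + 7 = (h + 2)*(h + 7/2)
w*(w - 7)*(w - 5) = w^3 - 12*w^2 + 35*w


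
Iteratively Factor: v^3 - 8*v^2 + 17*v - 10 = (v - 5)*(v^2 - 3*v + 2) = (v - 5)*(v - 1)*(v - 2)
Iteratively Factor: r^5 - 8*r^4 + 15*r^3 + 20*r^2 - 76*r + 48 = (r - 4)*(r^4 - 4*r^3 - r^2 + 16*r - 12) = (r - 4)*(r - 3)*(r^3 - r^2 - 4*r + 4) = (r - 4)*(r - 3)*(r + 2)*(r^2 - 3*r + 2) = (r - 4)*(r - 3)*(r - 1)*(r + 2)*(r - 2)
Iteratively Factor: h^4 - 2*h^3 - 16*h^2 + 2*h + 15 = (h + 1)*(h^3 - 3*h^2 - 13*h + 15) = (h - 1)*(h + 1)*(h^2 - 2*h - 15) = (h - 1)*(h + 1)*(h + 3)*(h - 5)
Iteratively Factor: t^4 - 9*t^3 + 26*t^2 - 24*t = (t - 2)*(t^3 - 7*t^2 + 12*t) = (t - 4)*(t - 2)*(t^2 - 3*t) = t*(t - 4)*(t - 2)*(t - 3)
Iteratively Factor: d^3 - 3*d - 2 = (d - 2)*(d^2 + 2*d + 1) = (d - 2)*(d + 1)*(d + 1)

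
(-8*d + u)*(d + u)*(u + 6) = -8*d^2*u - 48*d^2 - 7*d*u^2 - 42*d*u + u^3 + 6*u^2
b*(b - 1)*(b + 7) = b^3 + 6*b^2 - 7*b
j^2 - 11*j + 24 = (j - 8)*(j - 3)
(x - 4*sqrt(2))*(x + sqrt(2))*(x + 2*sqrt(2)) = x^3 - sqrt(2)*x^2 - 20*x - 16*sqrt(2)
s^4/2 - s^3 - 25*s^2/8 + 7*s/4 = s*(s/2 + 1)*(s - 7/2)*(s - 1/2)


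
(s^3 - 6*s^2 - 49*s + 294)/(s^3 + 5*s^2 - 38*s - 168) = (s - 7)/(s + 4)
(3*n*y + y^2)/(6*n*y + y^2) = (3*n + y)/(6*n + y)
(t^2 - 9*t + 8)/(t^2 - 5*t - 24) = (t - 1)/(t + 3)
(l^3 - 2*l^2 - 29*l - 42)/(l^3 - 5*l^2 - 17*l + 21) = (l + 2)/(l - 1)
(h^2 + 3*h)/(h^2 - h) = (h + 3)/(h - 1)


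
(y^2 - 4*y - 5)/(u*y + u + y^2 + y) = (y - 5)/(u + y)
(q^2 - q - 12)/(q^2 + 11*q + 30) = (q^2 - q - 12)/(q^2 + 11*q + 30)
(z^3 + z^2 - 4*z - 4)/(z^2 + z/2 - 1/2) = 2*(z^2 - 4)/(2*z - 1)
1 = 1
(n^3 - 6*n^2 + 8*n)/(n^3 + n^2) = (n^2 - 6*n + 8)/(n*(n + 1))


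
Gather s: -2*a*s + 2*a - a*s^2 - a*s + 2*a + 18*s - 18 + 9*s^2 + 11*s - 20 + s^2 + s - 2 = 4*a + s^2*(10 - a) + s*(30 - 3*a) - 40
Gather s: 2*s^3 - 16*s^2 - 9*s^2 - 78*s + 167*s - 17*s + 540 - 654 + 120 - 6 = 2*s^3 - 25*s^2 + 72*s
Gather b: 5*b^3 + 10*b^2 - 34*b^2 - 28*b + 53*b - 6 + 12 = 5*b^3 - 24*b^2 + 25*b + 6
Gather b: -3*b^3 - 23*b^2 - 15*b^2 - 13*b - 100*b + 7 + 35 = -3*b^3 - 38*b^2 - 113*b + 42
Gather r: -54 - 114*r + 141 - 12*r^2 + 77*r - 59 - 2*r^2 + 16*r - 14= -14*r^2 - 21*r + 14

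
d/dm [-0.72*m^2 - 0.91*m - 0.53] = -1.44*m - 0.91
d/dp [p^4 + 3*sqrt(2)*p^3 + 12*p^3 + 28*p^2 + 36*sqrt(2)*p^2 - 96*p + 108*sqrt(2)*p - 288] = 4*p^3 + 9*sqrt(2)*p^2 + 36*p^2 + 56*p + 72*sqrt(2)*p - 96 + 108*sqrt(2)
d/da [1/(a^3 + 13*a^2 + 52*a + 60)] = (-3*a^2 - 26*a - 52)/(a^3 + 13*a^2 + 52*a + 60)^2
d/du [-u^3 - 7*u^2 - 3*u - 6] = -3*u^2 - 14*u - 3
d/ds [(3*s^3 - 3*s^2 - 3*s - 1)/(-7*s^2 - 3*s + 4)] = (-21*s^4 - 18*s^3 + 24*s^2 - 38*s - 15)/(49*s^4 + 42*s^3 - 47*s^2 - 24*s + 16)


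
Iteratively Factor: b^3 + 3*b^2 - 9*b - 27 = (b + 3)*(b^2 - 9) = (b - 3)*(b + 3)*(b + 3)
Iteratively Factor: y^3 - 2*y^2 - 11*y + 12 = (y - 1)*(y^2 - y - 12) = (y - 4)*(y - 1)*(y + 3)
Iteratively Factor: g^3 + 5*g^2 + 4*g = (g + 4)*(g^2 + g) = (g + 1)*(g + 4)*(g)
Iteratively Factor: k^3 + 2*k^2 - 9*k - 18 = (k - 3)*(k^2 + 5*k + 6) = (k - 3)*(k + 2)*(k + 3)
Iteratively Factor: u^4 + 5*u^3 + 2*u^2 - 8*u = (u + 2)*(u^3 + 3*u^2 - 4*u) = (u + 2)*(u + 4)*(u^2 - u) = (u - 1)*(u + 2)*(u + 4)*(u)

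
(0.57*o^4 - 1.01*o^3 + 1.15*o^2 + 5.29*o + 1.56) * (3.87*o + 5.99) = 2.2059*o^5 - 0.4944*o^4 - 1.5994*o^3 + 27.3608*o^2 + 37.7243*o + 9.3444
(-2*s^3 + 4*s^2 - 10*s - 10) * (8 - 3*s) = 6*s^4 - 28*s^3 + 62*s^2 - 50*s - 80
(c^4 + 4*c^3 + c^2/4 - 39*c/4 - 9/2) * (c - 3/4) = c^5 + 13*c^4/4 - 11*c^3/4 - 159*c^2/16 + 45*c/16 + 27/8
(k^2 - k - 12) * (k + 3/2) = k^3 + k^2/2 - 27*k/2 - 18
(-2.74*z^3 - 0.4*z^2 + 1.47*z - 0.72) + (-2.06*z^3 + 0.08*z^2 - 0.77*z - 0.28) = -4.8*z^3 - 0.32*z^2 + 0.7*z - 1.0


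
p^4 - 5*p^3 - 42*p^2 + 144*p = p*(p - 8)*(p - 3)*(p + 6)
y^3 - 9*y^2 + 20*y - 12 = (y - 6)*(y - 2)*(y - 1)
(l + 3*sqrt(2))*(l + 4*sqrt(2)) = l^2 + 7*sqrt(2)*l + 24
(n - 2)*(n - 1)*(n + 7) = n^3 + 4*n^2 - 19*n + 14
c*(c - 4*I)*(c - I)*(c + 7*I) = c^4 + 2*I*c^3 + 31*c^2 - 28*I*c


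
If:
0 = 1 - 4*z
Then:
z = 1/4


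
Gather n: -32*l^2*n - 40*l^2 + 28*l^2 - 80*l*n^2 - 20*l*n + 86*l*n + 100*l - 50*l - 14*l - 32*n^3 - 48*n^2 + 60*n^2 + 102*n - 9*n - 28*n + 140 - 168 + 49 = -12*l^2 + 36*l - 32*n^3 + n^2*(12 - 80*l) + n*(-32*l^2 + 66*l + 65) + 21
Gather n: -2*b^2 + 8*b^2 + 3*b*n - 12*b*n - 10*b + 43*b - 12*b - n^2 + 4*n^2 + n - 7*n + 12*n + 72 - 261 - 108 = 6*b^2 + 21*b + 3*n^2 + n*(6 - 9*b) - 297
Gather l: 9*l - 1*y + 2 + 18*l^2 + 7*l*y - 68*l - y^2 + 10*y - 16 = 18*l^2 + l*(7*y - 59) - y^2 + 9*y - 14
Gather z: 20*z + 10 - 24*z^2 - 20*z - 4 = 6 - 24*z^2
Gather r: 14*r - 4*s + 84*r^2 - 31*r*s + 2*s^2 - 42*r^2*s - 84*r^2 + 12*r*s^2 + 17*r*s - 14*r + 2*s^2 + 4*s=-42*r^2*s + r*(12*s^2 - 14*s) + 4*s^2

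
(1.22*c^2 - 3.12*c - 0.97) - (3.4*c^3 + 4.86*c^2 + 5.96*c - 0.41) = -3.4*c^3 - 3.64*c^2 - 9.08*c - 0.56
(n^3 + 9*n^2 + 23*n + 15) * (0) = 0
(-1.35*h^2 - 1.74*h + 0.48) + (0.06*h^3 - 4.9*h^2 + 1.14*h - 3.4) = 0.06*h^3 - 6.25*h^2 - 0.6*h - 2.92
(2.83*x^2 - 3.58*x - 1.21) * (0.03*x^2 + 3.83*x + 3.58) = 0.0849*x^4 + 10.7315*x^3 - 3.6163*x^2 - 17.4507*x - 4.3318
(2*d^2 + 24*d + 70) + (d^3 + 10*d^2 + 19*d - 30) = d^3 + 12*d^2 + 43*d + 40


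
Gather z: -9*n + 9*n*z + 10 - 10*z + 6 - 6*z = -9*n + z*(9*n - 16) + 16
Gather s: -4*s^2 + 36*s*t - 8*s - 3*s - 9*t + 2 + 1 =-4*s^2 + s*(36*t - 11) - 9*t + 3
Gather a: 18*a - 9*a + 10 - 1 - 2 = 9*a + 7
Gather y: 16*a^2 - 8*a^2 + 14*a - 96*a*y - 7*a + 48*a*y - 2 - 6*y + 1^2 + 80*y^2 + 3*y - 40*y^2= 8*a^2 + 7*a + 40*y^2 + y*(-48*a - 3) - 1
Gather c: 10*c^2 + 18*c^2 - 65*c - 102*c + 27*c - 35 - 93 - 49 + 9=28*c^2 - 140*c - 168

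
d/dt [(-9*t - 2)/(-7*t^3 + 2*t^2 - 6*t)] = 2*(-63*t^3 - 12*t^2 + 4*t - 6)/(t^2*(49*t^4 - 28*t^3 + 88*t^2 - 24*t + 36))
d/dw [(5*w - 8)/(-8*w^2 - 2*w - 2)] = (20*w^2 - 64*w - 13)/(2*(16*w^4 + 8*w^3 + 9*w^2 + 2*w + 1))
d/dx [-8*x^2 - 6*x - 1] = -16*x - 6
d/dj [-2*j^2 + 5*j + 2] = 5 - 4*j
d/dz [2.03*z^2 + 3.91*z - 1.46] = 4.06*z + 3.91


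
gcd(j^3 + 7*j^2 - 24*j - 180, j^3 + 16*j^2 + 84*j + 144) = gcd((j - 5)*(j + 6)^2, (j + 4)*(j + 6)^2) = j^2 + 12*j + 36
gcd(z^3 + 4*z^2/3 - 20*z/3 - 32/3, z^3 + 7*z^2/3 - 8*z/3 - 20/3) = z^2 + 4*z + 4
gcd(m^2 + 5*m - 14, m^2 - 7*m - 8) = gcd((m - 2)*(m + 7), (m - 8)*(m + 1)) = 1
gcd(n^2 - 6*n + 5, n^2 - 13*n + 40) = n - 5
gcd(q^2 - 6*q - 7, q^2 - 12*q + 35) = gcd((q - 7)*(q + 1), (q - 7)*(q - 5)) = q - 7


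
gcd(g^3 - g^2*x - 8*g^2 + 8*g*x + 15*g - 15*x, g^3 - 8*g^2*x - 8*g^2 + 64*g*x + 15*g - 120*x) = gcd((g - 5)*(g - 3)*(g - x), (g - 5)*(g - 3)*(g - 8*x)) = g^2 - 8*g + 15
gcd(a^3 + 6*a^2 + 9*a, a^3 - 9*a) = a^2 + 3*a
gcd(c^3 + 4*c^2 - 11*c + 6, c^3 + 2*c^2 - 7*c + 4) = c^2 - 2*c + 1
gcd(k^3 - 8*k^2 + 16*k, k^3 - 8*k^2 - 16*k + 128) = k - 4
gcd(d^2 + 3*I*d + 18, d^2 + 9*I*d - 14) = 1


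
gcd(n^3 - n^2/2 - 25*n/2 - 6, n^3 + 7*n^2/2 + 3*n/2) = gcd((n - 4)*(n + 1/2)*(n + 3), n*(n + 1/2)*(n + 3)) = n^2 + 7*n/2 + 3/2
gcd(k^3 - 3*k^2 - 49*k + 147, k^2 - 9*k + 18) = k - 3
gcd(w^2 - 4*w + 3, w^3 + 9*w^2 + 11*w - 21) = w - 1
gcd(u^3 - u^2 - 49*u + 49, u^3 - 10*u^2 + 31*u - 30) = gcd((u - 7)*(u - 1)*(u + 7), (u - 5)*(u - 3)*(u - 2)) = 1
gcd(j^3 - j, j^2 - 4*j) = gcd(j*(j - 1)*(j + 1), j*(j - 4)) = j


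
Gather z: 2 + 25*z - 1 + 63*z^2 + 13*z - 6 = 63*z^2 + 38*z - 5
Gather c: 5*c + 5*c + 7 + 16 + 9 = 10*c + 32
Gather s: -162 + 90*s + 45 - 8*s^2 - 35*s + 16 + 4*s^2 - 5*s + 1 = -4*s^2 + 50*s - 100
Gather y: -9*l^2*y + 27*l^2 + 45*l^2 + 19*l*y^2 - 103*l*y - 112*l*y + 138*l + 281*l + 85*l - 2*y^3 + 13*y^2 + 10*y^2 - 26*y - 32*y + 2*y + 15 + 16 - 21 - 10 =72*l^2 + 504*l - 2*y^3 + y^2*(19*l + 23) + y*(-9*l^2 - 215*l - 56)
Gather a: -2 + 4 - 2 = 0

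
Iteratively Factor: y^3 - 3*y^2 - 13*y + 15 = (y + 3)*(y^2 - 6*y + 5) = (y - 5)*(y + 3)*(y - 1)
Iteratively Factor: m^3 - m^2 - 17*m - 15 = (m + 1)*(m^2 - 2*m - 15) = (m + 1)*(m + 3)*(m - 5)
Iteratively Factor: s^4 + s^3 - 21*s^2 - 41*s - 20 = (s + 4)*(s^3 - 3*s^2 - 9*s - 5) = (s - 5)*(s + 4)*(s^2 + 2*s + 1) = (s - 5)*(s + 1)*(s + 4)*(s + 1)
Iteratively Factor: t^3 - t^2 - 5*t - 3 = (t - 3)*(t^2 + 2*t + 1) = (t - 3)*(t + 1)*(t + 1)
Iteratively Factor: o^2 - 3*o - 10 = (o + 2)*(o - 5)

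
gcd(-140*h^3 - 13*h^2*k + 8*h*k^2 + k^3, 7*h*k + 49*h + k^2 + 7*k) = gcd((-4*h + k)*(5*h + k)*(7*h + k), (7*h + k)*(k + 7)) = 7*h + k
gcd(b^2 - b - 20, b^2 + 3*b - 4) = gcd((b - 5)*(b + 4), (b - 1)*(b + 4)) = b + 4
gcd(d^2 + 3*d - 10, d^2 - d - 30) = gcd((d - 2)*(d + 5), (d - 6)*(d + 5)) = d + 5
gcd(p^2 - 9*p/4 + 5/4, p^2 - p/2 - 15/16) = p - 5/4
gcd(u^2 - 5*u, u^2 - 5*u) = u^2 - 5*u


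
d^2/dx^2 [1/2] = 0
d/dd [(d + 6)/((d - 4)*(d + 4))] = (-d^2 - 12*d - 16)/(d^4 - 32*d^2 + 256)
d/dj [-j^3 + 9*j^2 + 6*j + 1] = -3*j^2 + 18*j + 6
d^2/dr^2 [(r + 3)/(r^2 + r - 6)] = 2/(r^3 - 6*r^2 + 12*r - 8)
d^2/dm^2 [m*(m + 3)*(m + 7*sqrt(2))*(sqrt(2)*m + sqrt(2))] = 12*sqrt(2)*m^2 + 24*sqrt(2)*m + 84*m + 6*sqrt(2) + 112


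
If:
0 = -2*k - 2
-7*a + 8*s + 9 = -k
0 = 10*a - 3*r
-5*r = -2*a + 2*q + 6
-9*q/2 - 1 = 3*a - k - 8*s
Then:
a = -7/74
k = -1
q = -256/111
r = -35/111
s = -641/592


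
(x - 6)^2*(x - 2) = x^3 - 14*x^2 + 60*x - 72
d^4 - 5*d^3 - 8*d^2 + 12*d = d*(d - 6)*(d - 1)*(d + 2)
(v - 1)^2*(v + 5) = v^3 + 3*v^2 - 9*v + 5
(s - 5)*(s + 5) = s^2 - 25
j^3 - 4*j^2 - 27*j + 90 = (j - 6)*(j - 3)*(j + 5)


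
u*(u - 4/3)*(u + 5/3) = u^3 + u^2/3 - 20*u/9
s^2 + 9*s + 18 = (s + 3)*(s + 6)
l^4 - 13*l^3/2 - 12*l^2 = l^2*(l - 8)*(l + 3/2)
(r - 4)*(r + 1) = r^2 - 3*r - 4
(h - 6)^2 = h^2 - 12*h + 36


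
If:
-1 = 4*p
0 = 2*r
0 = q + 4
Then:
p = -1/4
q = -4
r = 0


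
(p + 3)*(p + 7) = p^2 + 10*p + 21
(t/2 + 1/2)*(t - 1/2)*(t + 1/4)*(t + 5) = t^4/2 + 23*t^3/8 + 27*t^2/16 - t - 5/16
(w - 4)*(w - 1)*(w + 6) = w^3 + w^2 - 26*w + 24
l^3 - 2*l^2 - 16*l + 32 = (l - 4)*(l - 2)*(l + 4)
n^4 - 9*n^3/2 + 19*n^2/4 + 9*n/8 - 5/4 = (n - 5/2)*(n - 2)*(n - 1/2)*(n + 1/2)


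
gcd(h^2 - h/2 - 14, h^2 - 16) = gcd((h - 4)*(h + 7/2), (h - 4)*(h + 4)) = h - 4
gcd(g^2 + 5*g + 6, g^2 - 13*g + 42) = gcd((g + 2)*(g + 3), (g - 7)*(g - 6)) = 1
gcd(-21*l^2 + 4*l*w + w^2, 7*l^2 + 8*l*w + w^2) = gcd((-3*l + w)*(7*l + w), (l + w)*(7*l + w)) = 7*l + w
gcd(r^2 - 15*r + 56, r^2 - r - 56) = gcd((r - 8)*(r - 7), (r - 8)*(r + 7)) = r - 8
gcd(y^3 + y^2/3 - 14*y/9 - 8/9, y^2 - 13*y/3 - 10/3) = y + 2/3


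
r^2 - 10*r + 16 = (r - 8)*(r - 2)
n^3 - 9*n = n*(n - 3)*(n + 3)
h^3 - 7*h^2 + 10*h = h*(h - 5)*(h - 2)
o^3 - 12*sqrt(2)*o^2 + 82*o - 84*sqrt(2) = (o - 7*sqrt(2))*(o - 3*sqrt(2))*(o - 2*sqrt(2))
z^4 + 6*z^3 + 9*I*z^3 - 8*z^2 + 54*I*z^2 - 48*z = z*(z + 6)*(z + I)*(z + 8*I)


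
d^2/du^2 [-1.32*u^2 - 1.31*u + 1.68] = -2.64000000000000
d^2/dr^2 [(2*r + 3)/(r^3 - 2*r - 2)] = 2*(-(2*r + 3)*(3*r^2 - 2)^2 + (-6*r^2 - 3*r*(2*r + 3) + 4)*(-r^3 + 2*r + 2))/(-r^3 + 2*r + 2)^3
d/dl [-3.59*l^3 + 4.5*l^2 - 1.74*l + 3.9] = -10.77*l^2 + 9.0*l - 1.74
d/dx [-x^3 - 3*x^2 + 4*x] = -3*x^2 - 6*x + 4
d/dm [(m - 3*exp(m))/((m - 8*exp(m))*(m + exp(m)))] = ((1 - 3*exp(m))*(m - 8*exp(m))*(m + exp(m)) - (m - 8*exp(m))*(m - 3*exp(m))*(exp(m) + 1) + (m - 3*exp(m))*(m + exp(m))*(8*exp(m) - 1))/((m - 8*exp(m))^2*(m + exp(m))^2)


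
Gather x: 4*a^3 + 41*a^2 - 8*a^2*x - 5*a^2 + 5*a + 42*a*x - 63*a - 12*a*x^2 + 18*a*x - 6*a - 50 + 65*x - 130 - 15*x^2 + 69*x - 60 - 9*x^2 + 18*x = 4*a^3 + 36*a^2 - 64*a + x^2*(-12*a - 24) + x*(-8*a^2 + 60*a + 152) - 240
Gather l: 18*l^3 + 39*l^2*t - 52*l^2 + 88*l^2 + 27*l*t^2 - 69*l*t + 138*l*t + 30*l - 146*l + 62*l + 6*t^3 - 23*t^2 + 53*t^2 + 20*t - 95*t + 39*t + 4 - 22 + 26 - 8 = 18*l^3 + l^2*(39*t + 36) + l*(27*t^2 + 69*t - 54) + 6*t^3 + 30*t^2 - 36*t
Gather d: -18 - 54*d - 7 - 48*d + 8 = -102*d - 17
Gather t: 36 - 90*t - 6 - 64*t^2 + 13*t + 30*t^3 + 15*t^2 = 30*t^3 - 49*t^2 - 77*t + 30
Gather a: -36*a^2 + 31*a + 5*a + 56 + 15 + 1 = -36*a^2 + 36*a + 72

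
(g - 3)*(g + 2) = g^2 - g - 6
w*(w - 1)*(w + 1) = w^3 - w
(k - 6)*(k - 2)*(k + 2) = k^3 - 6*k^2 - 4*k + 24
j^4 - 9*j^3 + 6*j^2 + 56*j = j*(j - 7)*(j - 4)*(j + 2)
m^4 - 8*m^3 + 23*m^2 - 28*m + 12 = (m - 3)*(m - 2)^2*(m - 1)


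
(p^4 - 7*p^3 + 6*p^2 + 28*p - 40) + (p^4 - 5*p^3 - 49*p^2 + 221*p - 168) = 2*p^4 - 12*p^3 - 43*p^2 + 249*p - 208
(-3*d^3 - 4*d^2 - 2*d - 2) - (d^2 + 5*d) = -3*d^3 - 5*d^2 - 7*d - 2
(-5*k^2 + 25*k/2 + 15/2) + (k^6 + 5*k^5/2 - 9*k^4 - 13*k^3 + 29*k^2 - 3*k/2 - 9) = k^6 + 5*k^5/2 - 9*k^4 - 13*k^3 + 24*k^2 + 11*k - 3/2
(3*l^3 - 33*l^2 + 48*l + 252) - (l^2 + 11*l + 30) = 3*l^3 - 34*l^2 + 37*l + 222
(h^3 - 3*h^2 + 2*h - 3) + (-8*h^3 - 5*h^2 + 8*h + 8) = -7*h^3 - 8*h^2 + 10*h + 5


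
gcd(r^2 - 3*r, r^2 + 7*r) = r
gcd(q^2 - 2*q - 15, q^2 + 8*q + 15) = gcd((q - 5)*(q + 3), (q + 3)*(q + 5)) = q + 3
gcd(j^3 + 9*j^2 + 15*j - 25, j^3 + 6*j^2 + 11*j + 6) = 1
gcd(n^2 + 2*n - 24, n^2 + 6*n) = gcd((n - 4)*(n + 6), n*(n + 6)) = n + 6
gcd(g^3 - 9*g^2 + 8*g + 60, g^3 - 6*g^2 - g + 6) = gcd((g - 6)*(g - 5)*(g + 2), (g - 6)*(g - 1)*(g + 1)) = g - 6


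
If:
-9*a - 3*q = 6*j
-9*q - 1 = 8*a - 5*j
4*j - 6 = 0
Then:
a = -67/38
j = 3/2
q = 87/38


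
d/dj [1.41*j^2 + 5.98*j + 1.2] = 2.82*j + 5.98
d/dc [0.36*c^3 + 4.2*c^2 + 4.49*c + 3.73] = 1.08*c^2 + 8.4*c + 4.49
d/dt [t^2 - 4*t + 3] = 2*t - 4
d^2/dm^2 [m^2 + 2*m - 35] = 2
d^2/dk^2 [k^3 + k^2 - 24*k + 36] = 6*k + 2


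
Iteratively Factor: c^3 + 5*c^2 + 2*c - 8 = (c + 4)*(c^2 + c - 2) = (c + 2)*(c + 4)*(c - 1)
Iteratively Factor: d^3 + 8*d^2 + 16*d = (d + 4)*(d^2 + 4*d) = (d + 4)^2*(d)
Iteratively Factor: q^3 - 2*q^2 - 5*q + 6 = (q + 2)*(q^2 - 4*q + 3) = (q - 3)*(q + 2)*(q - 1)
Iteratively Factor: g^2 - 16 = (g - 4)*(g + 4)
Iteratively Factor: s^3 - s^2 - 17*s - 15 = (s + 1)*(s^2 - 2*s - 15) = (s + 1)*(s + 3)*(s - 5)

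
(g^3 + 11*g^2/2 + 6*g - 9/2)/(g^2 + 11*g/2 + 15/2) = (2*g^2 + 5*g - 3)/(2*g + 5)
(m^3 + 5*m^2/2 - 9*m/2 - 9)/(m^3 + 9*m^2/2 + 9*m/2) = (m - 2)/m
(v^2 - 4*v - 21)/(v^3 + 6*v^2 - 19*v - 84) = (v - 7)/(v^2 + 3*v - 28)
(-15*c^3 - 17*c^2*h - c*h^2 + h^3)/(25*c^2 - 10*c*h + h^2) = (-3*c^2 - 4*c*h - h^2)/(5*c - h)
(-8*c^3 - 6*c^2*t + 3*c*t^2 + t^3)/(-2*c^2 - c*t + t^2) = 4*c + t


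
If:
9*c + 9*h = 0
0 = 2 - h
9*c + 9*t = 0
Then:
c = -2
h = 2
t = 2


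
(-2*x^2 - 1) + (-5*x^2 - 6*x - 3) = -7*x^2 - 6*x - 4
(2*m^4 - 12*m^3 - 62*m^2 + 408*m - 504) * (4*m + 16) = 8*m^5 - 16*m^4 - 440*m^3 + 640*m^2 + 4512*m - 8064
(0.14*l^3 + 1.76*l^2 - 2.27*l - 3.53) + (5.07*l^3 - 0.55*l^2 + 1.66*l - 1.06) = 5.21*l^3 + 1.21*l^2 - 0.61*l - 4.59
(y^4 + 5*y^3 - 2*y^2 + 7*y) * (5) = 5*y^4 + 25*y^3 - 10*y^2 + 35*y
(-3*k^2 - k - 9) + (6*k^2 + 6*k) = 3*k^2 + 5*k - 9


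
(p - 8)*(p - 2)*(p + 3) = p^3 - 7*p^2 - 14*p + 48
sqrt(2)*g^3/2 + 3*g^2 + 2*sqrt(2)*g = g*(g + 2*sqrt(2))*(sqrt(2)*g/2 + 1)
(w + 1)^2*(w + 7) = w^3 + 9*w^2 + 15*w + 7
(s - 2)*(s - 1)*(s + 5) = s^3 + 2*s^2 - 13*s + 10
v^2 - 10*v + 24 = (v - 6)*(v - 4)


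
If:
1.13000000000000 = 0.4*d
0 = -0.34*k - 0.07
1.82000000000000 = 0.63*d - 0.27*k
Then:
No Solution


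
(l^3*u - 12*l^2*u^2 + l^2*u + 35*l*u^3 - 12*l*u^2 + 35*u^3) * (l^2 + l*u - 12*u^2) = l^5*u - 11*l^4*u^2 + l^4*u + 11*l^3*u^3 - 11*l^3*u^2 + 179*l^2*u^4 + 11*l^2*u^3 - 420*l*u^5 + 179*l*u^4 - 420*u^5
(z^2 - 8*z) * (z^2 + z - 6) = z^4 - 7*z^3 - 14*z^2 + 48*z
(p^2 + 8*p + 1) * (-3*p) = -3*p^3 - 24*p^2 - 3*p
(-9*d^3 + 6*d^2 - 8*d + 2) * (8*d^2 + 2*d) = -72*d^5 + 30*d^4 - 52*d^3 + 4*d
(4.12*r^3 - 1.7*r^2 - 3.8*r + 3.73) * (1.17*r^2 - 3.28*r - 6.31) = 4.8204*r^5 - 15.5026*r^4 - 24.8672*r^3 + 27.5551*r^2 + 11.7436*r - 23.5363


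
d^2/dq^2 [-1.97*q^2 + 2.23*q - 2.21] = -3.94000000000000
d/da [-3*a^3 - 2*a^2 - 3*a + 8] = -9*a^2 - 4*a - 3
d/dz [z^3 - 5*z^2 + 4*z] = 3*z^2 - 10*z + 4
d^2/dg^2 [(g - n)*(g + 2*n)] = 2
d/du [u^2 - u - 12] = 2*u - 1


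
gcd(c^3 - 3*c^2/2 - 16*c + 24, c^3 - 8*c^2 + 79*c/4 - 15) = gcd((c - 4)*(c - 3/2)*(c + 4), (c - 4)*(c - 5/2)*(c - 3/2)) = c^2 - 11*c/2 + 6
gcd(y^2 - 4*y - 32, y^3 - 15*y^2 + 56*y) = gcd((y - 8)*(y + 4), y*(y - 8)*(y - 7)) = y - 8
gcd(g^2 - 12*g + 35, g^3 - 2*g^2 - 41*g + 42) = g - 7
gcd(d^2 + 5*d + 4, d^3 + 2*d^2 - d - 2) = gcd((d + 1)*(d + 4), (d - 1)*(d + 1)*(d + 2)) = d + 1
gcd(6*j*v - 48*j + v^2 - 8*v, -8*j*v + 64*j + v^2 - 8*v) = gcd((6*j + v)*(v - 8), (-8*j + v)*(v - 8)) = v - 8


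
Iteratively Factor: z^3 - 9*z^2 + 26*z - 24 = (z - 2)*(z^2 - 7*z + 12) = (z - 3)*(z - 2)*(z - 4)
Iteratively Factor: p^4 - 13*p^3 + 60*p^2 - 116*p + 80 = (p - 2)*(p^3 - 11*p^2 + 38*p - 40) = (p - 2)^2*(p^2 - 9*p + 20) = (p - 4)*(p - 2)^2*(p - 5)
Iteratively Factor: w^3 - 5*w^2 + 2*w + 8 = (w + 1)*(w^2 - 6*w + 8) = (w - 4)*(w + 1)*(w - 2)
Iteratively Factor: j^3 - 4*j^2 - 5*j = (j - 5)*(j^2 + j) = (j - 5)*(j + 1)*(j)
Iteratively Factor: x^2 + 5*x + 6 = (x + 2)*(x + 3)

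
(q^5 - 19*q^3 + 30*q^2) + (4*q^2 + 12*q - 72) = q^5 - 19*q^3 + 34*q^2 + 12*q - 72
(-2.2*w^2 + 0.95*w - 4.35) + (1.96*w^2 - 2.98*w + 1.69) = -0.24*w^2 - 2.03*w - 2.66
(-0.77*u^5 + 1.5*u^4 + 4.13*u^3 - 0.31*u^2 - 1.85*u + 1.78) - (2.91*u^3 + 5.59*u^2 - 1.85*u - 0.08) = -0.77*u^5 + 1.5*u^4 + 1.22*u^3 - 5.9*u^2 + 1.86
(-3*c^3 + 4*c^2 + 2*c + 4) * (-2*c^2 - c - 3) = 6*c^5 - 5*c^4 + c^3 - 22*c^2 - 10*c - 12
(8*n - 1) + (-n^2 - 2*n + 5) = -n^2 + 6*n + 4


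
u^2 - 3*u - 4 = (u - 4)*(u + 1)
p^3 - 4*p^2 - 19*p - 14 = (p - 7)*(p + 1)*(p + 2)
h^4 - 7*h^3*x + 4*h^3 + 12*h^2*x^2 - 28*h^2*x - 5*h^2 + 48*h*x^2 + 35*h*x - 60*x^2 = (h - 1)*(h + 5)*(h - 4*x)*(h - 3*x)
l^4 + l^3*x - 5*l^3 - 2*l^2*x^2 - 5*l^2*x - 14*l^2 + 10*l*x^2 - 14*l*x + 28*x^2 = (l - 7)*(l + 2)*(l - x)*(l + 2*x)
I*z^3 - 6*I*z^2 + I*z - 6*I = (z - 6)*(z + I)*(I*z + 1)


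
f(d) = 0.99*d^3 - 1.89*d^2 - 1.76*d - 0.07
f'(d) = 2.97*d^2 - 3.78*d - 1.76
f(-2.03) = -12.57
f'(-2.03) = 18.15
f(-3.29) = -49.99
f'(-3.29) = 42.82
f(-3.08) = -41.50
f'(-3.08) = 38.06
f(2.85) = 2.48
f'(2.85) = 11.59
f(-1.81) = -8.95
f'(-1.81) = 14.81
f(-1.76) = -8.22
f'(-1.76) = 14.09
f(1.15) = -3.09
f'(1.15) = -2.18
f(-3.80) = -75.00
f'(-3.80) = 55.49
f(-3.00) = -38.53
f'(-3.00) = 36.31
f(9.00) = 552.71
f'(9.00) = 204.79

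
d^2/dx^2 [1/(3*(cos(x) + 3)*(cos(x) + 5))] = 2*(-2*sin(x)^4 + 3*sin(x)^2 + 75*cos(x) - 3*cos(3*x) + 48)/(3*(cos(x) + 3)^3*(cos(x) + 5)^3)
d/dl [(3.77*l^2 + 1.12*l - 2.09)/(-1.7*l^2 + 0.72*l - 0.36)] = (4.6184*l^2 - 9.8204*l + 1.1016)/(2.89*l^4 - 2.448*l^3 + 1.7424*l^2 - 0.5184*l + 0.1296)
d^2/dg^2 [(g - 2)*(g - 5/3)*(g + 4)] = 6*g + 2/3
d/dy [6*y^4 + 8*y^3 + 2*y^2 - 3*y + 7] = 24*y^3 + 24*y^2 + 4*y - 3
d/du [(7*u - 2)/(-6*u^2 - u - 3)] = (-42*u^2 - 7*u + (7*u - 2)*(12*u + 1) - 21)/(6*u^2 + u + 3)^2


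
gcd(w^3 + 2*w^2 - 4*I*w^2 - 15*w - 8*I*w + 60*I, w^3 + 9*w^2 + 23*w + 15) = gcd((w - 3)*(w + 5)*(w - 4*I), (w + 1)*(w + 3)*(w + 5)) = w + 5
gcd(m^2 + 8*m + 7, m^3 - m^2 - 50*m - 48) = m + 1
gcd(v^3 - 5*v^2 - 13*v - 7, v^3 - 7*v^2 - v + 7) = v^2 - 6*v - 7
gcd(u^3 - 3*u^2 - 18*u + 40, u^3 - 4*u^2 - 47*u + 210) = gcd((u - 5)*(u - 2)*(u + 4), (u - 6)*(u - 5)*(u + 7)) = u - 5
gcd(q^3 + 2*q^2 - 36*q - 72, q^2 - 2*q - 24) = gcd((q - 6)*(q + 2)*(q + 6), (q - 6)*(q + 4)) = q - 6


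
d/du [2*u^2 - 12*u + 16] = 4*u - 12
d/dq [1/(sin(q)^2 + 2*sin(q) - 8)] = -2*(sin(q) + 1)*cos(q)/(sin(q)^2 + 2*sin(q) - 8)^2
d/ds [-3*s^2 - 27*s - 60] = -6*s - 27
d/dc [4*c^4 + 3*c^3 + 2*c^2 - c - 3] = 16*c^3 + 9*c^2 + 4*c - 1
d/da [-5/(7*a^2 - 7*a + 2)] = 35*(2*a - 1)/(7*a^2 - 7*a + 2)^2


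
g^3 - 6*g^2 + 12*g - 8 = (g - 2)^3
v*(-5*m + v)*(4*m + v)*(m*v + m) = -20*m^3*v^2 - 20*m^3*v - m^2*v^3 - m^2*v^2 + m*v^4 + m*v^3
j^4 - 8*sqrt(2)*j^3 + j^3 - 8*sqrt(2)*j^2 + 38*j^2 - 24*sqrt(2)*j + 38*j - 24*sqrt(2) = (j + 1)*(j - 4*sqrt(2))*(j - 3*sqrt(2))*(j - sqrt(2))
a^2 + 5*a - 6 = (a - 1)*(a + 6)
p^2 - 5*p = p*(p - 5)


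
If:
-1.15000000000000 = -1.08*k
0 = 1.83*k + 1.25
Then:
No Solution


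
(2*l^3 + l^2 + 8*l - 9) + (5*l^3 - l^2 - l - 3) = 7*l^3 + 7*l - 12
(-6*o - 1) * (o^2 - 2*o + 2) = -6*o^3 + 11*o^2 - 10*o - 2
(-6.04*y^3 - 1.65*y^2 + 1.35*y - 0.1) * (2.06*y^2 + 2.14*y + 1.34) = -12.4424*y^5 - 16.3246*y^4 - 8.8436*y^3 + 0.472*y^2 + 1.595*y - 0.134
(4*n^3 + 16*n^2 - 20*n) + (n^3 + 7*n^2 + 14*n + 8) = 5*n^3 + 23*n^2 - 6*n + 8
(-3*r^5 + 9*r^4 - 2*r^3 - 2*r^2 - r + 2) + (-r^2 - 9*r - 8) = -3*r^5 + 9*r^4 - 2*r^3 - 3*r^2 - 10*r - 6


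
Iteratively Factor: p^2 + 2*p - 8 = (p + 4)*(p - 2)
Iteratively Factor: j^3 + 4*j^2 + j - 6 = (j + 3)*(j^2 + j - 2) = (j + 2)*(j + 3)*(j - 1)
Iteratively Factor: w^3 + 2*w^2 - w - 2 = (w - 1)*(w^2 + 3*w + 2) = (w - 1)*(w + 1)*(w + 2)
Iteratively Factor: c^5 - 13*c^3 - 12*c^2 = (c + 1)*(c^4 - c^3 - 12*c^2) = c*(c + 1)*(c^3 - c^2 - 12*c) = c*(c - 4)*(c + 1)*(c^2 + 3*c) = c*(c - 4)*(c + 1)*(c + 3)*(c)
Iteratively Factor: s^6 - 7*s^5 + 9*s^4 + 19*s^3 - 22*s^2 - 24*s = (s + 1)*(s^5 - 8*s^4 + 17*s^3 + 2*s^2 - 24*s) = (s + 1)^2*(s^4 - 9*s^3 + 26*s^2 - 24*s) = (s - 2)*(s + 1)^2*(s^3 - 7*s^2 + 12*s) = (s - 4)*(s - 2)*(s + 1)^2*(s^2 - 3*s) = (s - 4)*(s - 3)*(s - 2)*(s + 1)^2*(s)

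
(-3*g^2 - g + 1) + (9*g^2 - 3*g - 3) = 6*g^2 - 4*g - 2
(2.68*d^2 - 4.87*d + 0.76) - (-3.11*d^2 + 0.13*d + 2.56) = 5.79*d^2 - 5.0*d - 1.8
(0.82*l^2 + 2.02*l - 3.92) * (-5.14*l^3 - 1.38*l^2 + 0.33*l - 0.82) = -4.2148*l^5 - 11.5144*l^4 + 17.6318*l^3 + 5.4038*l^2 - 2.95*l + 3.2144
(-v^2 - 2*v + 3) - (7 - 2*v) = -v^2 - 4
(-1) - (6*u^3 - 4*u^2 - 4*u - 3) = -6*u^3 + 4*u^2 + 4*u + 2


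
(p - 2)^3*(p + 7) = p^4 + p^3 - 30*p^2 + 76*p - 56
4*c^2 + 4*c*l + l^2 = (2*c + l)^2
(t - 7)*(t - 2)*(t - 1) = t^3 - 10*t^2 + 23*t - 14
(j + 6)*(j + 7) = j^2 + 13*j + 42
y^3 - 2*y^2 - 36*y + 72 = (y - 6)*(y - 2)*(y + 6)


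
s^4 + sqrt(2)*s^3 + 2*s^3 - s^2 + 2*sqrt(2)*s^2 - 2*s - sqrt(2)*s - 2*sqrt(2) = (s - 1)*(s + 1)*(s + 2)*(s + sqrt(2))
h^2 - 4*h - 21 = (h - 7)*(h + 3)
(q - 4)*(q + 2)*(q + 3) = q^3 + q^2 - 14*q - 24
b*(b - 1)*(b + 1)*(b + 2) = b^4 + 2*b^3 - b^2 - 2*b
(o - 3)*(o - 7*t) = o^2 - 7*o*t - 3*o + 21*t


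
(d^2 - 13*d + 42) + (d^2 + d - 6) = 2*d^2 - 12*d + 36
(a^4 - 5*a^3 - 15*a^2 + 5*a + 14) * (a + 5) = a^5 - 40*a^3 - 70*a^2 + 39*a + 70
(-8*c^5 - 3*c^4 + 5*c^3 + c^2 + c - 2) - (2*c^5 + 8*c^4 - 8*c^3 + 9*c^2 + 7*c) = -10*c^5 - 11*c^4 + 13*c^3 - 8*c^2 - 6*c - 2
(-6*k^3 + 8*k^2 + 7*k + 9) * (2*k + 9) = -12*k^4 - 38*k^3 + 86*k^2 + 81*k + 81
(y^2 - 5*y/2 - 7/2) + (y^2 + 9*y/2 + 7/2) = 2*y^2 + 2*y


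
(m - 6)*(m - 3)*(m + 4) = m^3 - 5*m^2 - 18*m + 72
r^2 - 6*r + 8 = (r - 4)*(r - 2)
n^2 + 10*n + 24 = (n + 4)*(n + 6)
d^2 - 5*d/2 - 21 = (d - 6)*(d + 7/2)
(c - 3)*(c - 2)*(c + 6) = c^3 + c^2 - 24*c + 36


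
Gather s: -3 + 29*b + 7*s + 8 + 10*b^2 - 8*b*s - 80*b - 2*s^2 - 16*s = 10*b^2 - 51*b - 2*s^2 + s*(-8*b - 9) + 5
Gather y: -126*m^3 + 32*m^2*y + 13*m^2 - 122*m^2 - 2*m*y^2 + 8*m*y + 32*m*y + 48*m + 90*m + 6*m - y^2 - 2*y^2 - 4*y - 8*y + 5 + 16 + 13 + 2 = -126*m^3 - 109*m^2 + 144*m + y^2*(-2*m - 3) + y*(32*m^2 + 40*m - 12) + 36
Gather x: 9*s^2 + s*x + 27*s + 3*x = 9*s^2 + 27*s + x*(s + 3)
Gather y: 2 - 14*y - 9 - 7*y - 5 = -21*y - 12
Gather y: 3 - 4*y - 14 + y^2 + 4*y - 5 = y^2 - 16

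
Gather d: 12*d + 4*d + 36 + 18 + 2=16*d + 56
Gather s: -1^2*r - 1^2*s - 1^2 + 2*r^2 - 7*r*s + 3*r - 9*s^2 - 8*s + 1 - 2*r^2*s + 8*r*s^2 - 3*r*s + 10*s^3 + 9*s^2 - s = 2*r^2 + 8*r*s^2 + 2*r + 10*s^3 + s*(-2*r^2 - 10*r - 10)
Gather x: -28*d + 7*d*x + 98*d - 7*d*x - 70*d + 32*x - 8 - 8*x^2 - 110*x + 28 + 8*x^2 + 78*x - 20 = 0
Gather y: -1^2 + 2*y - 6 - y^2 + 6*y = -y^2 + 8*y - 7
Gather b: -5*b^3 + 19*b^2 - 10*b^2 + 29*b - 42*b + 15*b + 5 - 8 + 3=-5*b^3 + 9*b^2 + 2*b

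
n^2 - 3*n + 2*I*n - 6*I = (n - 3)*(n + 2*I)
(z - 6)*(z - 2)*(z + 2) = z^3 - 6*z^2 - 4*z + 24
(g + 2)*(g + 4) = g^2 + 6*g + 8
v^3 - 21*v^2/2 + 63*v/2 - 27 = (v - 6)*(v - 3)*(v - 3/2)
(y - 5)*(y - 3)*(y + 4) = y^3 - 4*y^2 - 17*y + 60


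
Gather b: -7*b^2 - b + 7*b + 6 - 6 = -7*b^2 + 6*b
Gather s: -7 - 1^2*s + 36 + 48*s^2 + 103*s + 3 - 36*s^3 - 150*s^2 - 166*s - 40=-36*s^3 - 102*s^2 - 64*s - 8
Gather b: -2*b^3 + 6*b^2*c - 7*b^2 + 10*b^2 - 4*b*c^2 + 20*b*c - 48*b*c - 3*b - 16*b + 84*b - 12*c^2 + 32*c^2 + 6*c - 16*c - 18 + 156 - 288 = -2*b^3 + b^2*(6*c + 3) + b*(-4*c^2 - 28*c + 65) + 20*c^2 - 10*c - 150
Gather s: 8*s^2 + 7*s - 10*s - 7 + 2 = 8*s^2 - 3*s - 5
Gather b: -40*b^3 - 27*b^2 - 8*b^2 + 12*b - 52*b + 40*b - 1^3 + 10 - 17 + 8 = -40*b^3 - 35*b^2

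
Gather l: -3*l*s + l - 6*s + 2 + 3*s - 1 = l*(1 - 3*s) - 3*s + 1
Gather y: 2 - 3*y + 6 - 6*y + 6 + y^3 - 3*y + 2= y^3 - 12*y + 16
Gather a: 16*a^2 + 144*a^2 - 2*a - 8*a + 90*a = 160*a^2 + 80*a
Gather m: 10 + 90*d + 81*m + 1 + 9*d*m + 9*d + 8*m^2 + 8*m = 99*d + 8*m^2 + m*(9*d + 89) + 11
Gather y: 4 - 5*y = 4 - 5*y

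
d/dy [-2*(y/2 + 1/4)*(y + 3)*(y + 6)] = -3*y^2 - 19*y - 45/2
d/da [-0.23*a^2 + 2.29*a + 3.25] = 2.29 - 0.46*a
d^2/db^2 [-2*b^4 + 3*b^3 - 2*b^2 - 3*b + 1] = -24*b^2 + 18*b - 4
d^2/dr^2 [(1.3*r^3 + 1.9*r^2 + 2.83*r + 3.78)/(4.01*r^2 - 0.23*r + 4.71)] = (2.8421709430404e-14*r^5 + 5.6843418860808e-14*r^4 + 45.549186*r^3 + 140.933988*r^2 - 168.584742*r - 51.955494)/(64.481201*r^6 - 11.095269*r^5 + 227.8482*r^4 - 26.076365*r^3 + 267.6222*r^2 - 15.307029*r + 104.487111)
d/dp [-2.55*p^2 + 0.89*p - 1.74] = 0.89 - 5.1*p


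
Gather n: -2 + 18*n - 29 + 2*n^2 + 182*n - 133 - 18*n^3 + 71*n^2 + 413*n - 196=-18*n^3 + 73*n^2 + 613*n - 360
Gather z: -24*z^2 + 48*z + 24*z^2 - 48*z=0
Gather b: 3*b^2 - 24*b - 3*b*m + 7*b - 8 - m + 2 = 3*b^2 + b*(-3*m - 17) - m - 6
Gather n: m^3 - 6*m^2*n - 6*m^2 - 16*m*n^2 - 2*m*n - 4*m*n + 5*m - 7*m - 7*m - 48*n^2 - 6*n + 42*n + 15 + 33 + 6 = m^3 - 6*m^2 - 9*m + n^2*(-16*m - 48) + n*(-6*m^2 - 6*m + 36) + 54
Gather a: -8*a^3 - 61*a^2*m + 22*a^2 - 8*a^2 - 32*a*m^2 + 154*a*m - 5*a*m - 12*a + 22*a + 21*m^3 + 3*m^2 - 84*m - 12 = -8*a^3 + a^2*(14 - 61*m) + a*(-32*m^2 + 149*m + 10) + 21*m^3 + 3*m^2 - 84*m - 12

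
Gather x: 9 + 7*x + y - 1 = 7*x + y + 8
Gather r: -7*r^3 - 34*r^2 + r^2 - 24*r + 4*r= -7*r^3 - 33*r^2 - 20*r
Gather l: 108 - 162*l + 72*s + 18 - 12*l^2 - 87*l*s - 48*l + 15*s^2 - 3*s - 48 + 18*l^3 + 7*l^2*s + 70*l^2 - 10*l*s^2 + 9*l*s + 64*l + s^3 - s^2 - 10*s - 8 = 18*l^3 + l^2*(7*s + 58) + l*(-10*s^2 - 78*s - 146) + s^3 + 14*s^2 + 59*s + 70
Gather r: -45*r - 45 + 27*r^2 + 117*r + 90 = 27*r^2 + 72*r + 45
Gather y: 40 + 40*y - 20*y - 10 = 20*y + 30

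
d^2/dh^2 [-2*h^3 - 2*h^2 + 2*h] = -12*h - 4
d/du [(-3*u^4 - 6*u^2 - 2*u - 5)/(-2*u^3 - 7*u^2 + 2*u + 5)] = 2*u*(3*u^5 + 21*u^4 - 15*u^3 - 34*u^2 - 28*u - 65)/(4*u^6 + 28*u^5 + 41*u^4 - 48*u^3 - 66*u^2 + 20*u + 25)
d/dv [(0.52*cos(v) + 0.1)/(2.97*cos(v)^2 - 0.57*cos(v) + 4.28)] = (1.5444*cos(v)^2 + 0.594*cos(v) - 2.2826)*sin(v)/(8.8209*cos(v)^4 - 3.3858*cos(v)^3 + 25.7481*cos(v)^2 - 4.8792*cos(v) + 18.3184)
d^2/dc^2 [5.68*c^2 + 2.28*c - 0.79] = 11.3600000000000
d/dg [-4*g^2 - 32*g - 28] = -8*g - 32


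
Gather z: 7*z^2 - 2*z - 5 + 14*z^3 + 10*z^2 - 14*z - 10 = 14*z^3 + 17*z^2 - 16*z - 15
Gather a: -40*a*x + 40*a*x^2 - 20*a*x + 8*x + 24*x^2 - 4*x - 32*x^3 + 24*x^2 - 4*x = a*(40*x^2 - 60*x) - 32*x^3 + 48*x^2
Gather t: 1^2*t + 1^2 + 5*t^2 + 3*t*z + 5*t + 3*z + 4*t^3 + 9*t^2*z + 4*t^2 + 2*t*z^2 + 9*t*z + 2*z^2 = 4*t^3 + t^2*(9*z + 9) + t*(2*z^2 + 12*z + 6) + 2*z^2 + 3*z + 1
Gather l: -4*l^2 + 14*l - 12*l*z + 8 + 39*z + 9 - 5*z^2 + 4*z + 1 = -4*l^2 + l*(14 - 12*z) - 5*z^2 + 43*z + 18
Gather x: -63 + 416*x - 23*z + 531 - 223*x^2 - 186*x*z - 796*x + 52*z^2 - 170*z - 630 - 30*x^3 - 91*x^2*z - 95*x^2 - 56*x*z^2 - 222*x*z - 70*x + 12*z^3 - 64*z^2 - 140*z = -30*x^3 + x^2*(-91*z - 318) + x*(-56*z^2 - 408*z - 450) + 12*z^3 - 12*z^2 - 333*z - 162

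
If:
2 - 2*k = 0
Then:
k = 1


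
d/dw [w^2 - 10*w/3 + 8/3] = 2*w - 10/3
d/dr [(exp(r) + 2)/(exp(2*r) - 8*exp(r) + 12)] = (-2*(exp(r) - 4)*(exp(r) + 2) + exp(2*r) - 8*exp(r) + 12)*exp(r)/(exp(2*r) - 8*exp(r) + 12)^2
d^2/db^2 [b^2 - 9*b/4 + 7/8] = 2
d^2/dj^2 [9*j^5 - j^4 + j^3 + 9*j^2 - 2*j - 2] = 180*j^3 - 12*j^2 + 6*j + 18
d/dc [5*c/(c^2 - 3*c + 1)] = 5*(1 - c^2)/(c^4 - 6*c^3 + 11*c^2 - 6*c + 1)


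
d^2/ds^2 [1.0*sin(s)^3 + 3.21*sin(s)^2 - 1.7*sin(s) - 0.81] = 0.95*sin(s) + 2.25*sin(3*s) + 6.42*cos(2*s)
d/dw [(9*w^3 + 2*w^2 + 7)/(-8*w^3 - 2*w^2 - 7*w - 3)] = (-2*w^4 - 126*w^3 + 73*w^2 + 16*w + 49)/(64*w^6 + 32*w^5 + 116*w^4 + 76*w^3 + 61*w^2 + 42*w + 9)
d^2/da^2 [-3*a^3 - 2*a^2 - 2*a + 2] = -18*a - 4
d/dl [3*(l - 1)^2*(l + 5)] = 9*(l - 1)*(l + 3)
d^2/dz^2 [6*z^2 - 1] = 12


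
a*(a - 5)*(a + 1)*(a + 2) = a^4 - 2*a^3 - 13*a^2 - 10*a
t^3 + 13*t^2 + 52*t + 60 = (t + 2)*(t + 5)*(t + 6)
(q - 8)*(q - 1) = q^2 - 9*q + 8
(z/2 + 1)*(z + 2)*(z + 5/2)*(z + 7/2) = z^4/2 + 5*z^3 + 147*z^2/8 + 59*z/2 + 35/2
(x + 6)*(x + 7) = x^2 + 13*x + 42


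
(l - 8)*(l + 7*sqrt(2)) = l^2 - 8*l + 7*sqrt(2)*l - 56*sqrt(2)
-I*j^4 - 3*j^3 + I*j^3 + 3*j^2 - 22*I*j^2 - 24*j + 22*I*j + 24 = (j - 6*I)*(j - I)*(j + 4*I)*(-I*j + I)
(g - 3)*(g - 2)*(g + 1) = g^3 - 4*g^2 + g + 6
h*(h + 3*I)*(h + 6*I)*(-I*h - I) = -I*h^4 + 9*h^3 - I*h^3 + 9*h^2 + 18*I*h^2 + 18*I*h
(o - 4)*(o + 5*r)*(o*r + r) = o^3*r + 5*o^2*r^2 - 3*o^2*r - 15*o*r^2 - 4*o*r - 20*r^2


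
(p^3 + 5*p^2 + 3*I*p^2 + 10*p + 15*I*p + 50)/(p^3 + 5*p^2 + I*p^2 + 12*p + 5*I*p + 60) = (p^2 + 3*I*p + 10)/(p^2 + I*p + 12)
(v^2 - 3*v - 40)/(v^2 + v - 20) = (v - 8)/(v - 4)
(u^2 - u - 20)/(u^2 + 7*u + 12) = (u - 5)/(u + 3)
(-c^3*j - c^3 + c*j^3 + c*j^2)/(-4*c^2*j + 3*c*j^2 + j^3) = c*(c*j + c + j^2 + j)/(j*(4*c + j))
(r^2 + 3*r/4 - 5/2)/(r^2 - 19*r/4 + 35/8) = 2*(r + 2)/(2*r - 7)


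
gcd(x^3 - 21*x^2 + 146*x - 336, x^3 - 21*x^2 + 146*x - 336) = x^3 - 21*x^2 + 146*x - 336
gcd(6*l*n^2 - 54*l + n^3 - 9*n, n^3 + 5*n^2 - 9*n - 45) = n^2 - 9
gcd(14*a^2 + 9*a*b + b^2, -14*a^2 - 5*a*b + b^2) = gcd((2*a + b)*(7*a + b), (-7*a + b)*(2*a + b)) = 2*a + b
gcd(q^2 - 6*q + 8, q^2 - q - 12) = q - 4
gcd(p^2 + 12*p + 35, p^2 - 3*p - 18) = 1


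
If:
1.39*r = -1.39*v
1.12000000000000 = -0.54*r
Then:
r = -2.07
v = 2.07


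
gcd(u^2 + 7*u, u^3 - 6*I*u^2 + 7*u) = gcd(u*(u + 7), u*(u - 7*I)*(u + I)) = u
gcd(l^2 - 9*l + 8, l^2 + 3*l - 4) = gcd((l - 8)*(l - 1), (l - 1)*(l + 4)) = l - 1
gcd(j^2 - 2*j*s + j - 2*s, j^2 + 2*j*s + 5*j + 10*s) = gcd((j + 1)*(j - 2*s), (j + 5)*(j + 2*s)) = 1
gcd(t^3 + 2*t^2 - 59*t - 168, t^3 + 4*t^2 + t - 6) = t + 3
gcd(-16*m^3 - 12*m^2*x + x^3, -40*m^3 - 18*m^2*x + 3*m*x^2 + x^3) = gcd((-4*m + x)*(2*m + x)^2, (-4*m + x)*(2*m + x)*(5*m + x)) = -8*m^2 - 2*m*x + x^2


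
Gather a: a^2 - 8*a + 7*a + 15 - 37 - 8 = a^2 - a - 30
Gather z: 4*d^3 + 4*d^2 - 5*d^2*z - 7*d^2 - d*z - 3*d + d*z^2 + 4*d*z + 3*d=4*d^3 - 3*d^2 + d*z^2 + z*(-5*d^2 + 3*d)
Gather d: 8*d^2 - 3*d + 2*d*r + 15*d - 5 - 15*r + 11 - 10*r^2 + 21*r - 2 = 8*d^2 + d*(2*r + 12) - 10*r^2 + 6*r + 4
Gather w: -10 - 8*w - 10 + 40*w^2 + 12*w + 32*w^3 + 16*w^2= 32*w^3 + 56*w^2 + 4*w - 20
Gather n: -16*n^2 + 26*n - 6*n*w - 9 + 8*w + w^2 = -16*n^2 + n*(26 - 6*w) + w^2 + 8*w - 9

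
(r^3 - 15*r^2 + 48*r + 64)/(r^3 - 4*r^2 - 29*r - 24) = (r - 8)/(r + 3)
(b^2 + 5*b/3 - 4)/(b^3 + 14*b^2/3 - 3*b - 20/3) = (b + 3)/(b^2 + 6*b + 5)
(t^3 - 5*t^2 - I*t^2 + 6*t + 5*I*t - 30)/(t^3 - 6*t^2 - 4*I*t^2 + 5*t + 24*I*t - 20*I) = (t^2 - I*t + 6)/(t^2 - t*(1 + 4*I) + 4*I)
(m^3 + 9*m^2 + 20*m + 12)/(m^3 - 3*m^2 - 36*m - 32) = (m^2 + 8*m + 12)/(m^2 - 4*m - 32)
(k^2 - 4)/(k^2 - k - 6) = (k - 2)/(k - 3)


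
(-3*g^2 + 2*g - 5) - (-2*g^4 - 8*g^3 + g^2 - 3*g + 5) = 2*g^4 + 8*g^3 - 4*g^2 + 5*g - 10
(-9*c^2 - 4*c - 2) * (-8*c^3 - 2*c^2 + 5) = 72*c^5 + 50*c^4 + 24*c^3 - 41*c^2 - 20*c - 10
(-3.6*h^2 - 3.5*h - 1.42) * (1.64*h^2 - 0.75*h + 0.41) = -5.904*h^4 - 3.04*h^3 - 1.1798*h^2 - 0.37*h - 0.5822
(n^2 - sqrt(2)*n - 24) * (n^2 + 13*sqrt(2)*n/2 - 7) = n^4 + 11*sqrt(2)*n^3/2 - 44*n^2 - 149*sqrt(2)*n + 168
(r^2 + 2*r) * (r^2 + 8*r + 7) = r^4 + 10*r^3 + 23*r^2 + 14*r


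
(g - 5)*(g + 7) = g^2 + 2*g - 35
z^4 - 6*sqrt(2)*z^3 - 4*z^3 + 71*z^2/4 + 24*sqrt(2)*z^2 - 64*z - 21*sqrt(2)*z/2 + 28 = (z - 7/2)*(z - 1/2)*(z - 4*sqrt(2))*(z - 2*sqrt(2))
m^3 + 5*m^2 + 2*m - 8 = (m - 1)*(m + 2)*(m + 4)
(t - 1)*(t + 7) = t^2 + 6*t - 7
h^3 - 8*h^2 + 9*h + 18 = (h - 6)*(h - 3)*(h + 1)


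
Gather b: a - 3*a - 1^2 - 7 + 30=22 - 2*a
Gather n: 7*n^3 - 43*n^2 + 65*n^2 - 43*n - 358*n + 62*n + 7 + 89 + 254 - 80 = 7*n^3 + 22*n^2 - 339*n + 270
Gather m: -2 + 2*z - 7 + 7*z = 9*z - 9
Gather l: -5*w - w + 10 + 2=12 - 6*w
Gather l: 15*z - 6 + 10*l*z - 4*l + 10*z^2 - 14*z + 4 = l*(10*z - 4) + 10*z^2 + z - 2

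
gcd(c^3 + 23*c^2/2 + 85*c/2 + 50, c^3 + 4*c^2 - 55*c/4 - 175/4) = c^2 + 15*c/2 + 25/2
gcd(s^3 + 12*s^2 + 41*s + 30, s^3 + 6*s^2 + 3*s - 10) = s + 5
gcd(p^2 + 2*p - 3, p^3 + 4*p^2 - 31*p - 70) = 1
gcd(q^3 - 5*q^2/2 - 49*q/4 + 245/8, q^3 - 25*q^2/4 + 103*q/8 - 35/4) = q - 5/2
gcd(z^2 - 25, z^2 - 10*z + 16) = 1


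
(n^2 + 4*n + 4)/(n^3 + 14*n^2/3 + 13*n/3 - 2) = 3*(n + 2)/(3*n^2 + 8*n - 3)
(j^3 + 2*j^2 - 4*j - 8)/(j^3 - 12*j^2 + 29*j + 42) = (j^3 + 2*j^2 - 4*j - 8)/(j^3 - 12*j^2 + 29*j + 42)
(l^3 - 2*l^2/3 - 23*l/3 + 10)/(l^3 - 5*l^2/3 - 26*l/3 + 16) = (3*l - 5)/(3*l - 8)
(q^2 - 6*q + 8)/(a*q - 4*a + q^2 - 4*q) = (q - 2)/(a + q)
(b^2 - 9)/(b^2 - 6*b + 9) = (b + 3)/(b - 3)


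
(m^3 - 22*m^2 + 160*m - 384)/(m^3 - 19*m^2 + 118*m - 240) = (m - 8)/(m - 5)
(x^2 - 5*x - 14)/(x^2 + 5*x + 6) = (x - 7)/(x + 3)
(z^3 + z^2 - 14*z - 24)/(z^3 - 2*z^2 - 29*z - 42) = (z - 4)/(z - 7)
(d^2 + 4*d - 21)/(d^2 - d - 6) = (d + 7)/(d + 2)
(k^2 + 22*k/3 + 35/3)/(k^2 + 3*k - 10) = (k + 7/3)/(k - 2)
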